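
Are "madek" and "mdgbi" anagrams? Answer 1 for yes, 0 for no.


Strings: "madek", "mdgbi"
Sorted first:  adekm
Sorted second: bdgim
Differ at position 0: 'a' vs 'b' => not anagrams

0


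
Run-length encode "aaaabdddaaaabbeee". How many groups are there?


Input: aaaabdddaaaabbeee
Scanning for consecutive runs:
  Group 1: 'a' x 4 (positions 0-3)
  Group 2: 'b' x 1 (positions 4-4)
  Group 3: 'd' x 3 (positions 5-7)
  Group 4: 'a' x 4 (positions 8-11)
  Group 5: 'b' x 2 (positions 12-13)
  Group 6: 'e' x 3 (positions 14-16)
Total groups: 6

6


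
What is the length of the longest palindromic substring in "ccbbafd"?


Input: "ccbbafd"
Checking substrings for palindromes:
  [0:2] "cc" (len 2) => palindrome
  [2:4] "bb" (len 2) => palindrome
Longest palindromic substring: "cc" with length 2

2


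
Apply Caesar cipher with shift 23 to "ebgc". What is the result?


Caesar cipher: shift "ebgc" by 23
  'e' (pos 4) + 23 = pos 1 = 'b'
  'b' (pos 1) + 23 = pos 24 = 'y'
  'g' (pos 6) + 23 = pos 3 = 'd'
  'c' (pos 2) + 23 = pos 25 = 'z'
Result: bydz

bydz


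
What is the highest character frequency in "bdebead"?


Input: bdebead
Character counts:
  'a': 1
  'b': 2
  'd': 2
  'e': 2
Maximum frequency: 2

2


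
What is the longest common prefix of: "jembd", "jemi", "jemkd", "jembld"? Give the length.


Words: jembd, jemi, jemkd, jembld
  Position 0: all 'j' => match
  Position 1: all 'e' => match
  Position 2: all 'm' => match
  Position 3: ('b', 'i', 'k', 'b') => mismatch, stop
LCP = "jem" (length 3)

3


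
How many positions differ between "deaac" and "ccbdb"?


Comparing "deaac" and "ccbdb" position by position:
  Position 0: 'd' vs 'c' => DIFFER
  Position 1: 'e' vs 'c' => DIFFER
  Position 2: 'a' vs 'b' => DIFFER
  Position 3: 'a' vs 'd' => DIFFER
  Position 4: 'c' vs 'b' => DIFFER
Positions that differ: 5

5


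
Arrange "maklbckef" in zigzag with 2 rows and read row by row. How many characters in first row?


Zigzag "maklbckef" into 2 rows:
Placing characters:
  'm' => row 0
  'a' => row 1
  'k' => row 0
  'l' => row 1
  'b' => row 0
  'c' => row 1
  'k' => row 0
  'e' => row 1
  'f' => row 0
Rows:
  Row 0: "mkbkf"
  Row 1: "alce"
First row length: 5

5


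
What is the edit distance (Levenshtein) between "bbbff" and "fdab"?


Computing edit distance: "bbbff" -> "fdab"
DP table:
           f    d    a    b
      0    1    2    3    4
  b   1    1    2    3    3
  b   2    2    2    3    3
  b   3    3    3    3    3
  f   4    3    4    4    4
  f   5    4    4    5    5
Edit distance = dp[5][4] = 5

5


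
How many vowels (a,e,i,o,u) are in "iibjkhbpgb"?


Input: iibjkhbpgb
Checking each character:
  'i' at position 0: vowel (running total: 1)
  'i' at position 1: vowel (running total: 2)
  'b' at position 2: consonant
  'j' at position 3: consonant
  'k' at position 4: consonant
  'h' at position 5: consonant
  'b' at position 6: consonant
  'p' at position 7: consonant
  'g' at position 8: consonant
  'b' at position 9: consonant
Total vowels: 2

2


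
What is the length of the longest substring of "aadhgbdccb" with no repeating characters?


Input: "aadhgbdccb"
Sliding window (track last position of each char):
  Position 0 ('a'): window [0,0] length 1 -- new best
  Position 1 ('a'): repeat (last at 0), move window start to 1
  Position 1 ('a'): window [1,1] length 1
  Position 2 ('d'): window [1,2] length 2 -- new best
  Position 3 ('h'): window [1,3] length 3 -- new best
  Position 4 ('g'): window [1,4] length 4 -- new best
  Position 5 ('b'): window [1,5] length 5 -- new best
  Position 6 ('d'): repeat (last at 2), move window start to 3
  Position 6 ('d'): window [3,6] length 4
  Position 7 ('c'): window [3,7] length 5
  Position 8 ('c'): repeat (last at 7), move window start to 8
  Position 8 ('c'): window [8,8] length 1
  Position 9 ('b'): window [8,9] length 2
Longest substring with no repeats: "adhgb" with length 5

5


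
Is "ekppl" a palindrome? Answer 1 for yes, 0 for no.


Input: ekppl
Reversed: lppke
  Compare pos 0 ('e') with pos 4 ('l'): MISMATCH
  Compare pos 1 ('k') with pos 3 ('p'): MISMATCH
Result: not a palindrome

0


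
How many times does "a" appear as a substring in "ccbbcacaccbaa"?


Searching for "a" in "ccbbcacaccbaa"
Scanning each position:
  Position 0: "c" => no
  Position 1: "c" => no
  Position 2: "b" => no
  Position 3: "b" => no
  Position 4: "c" => no
  Position 5: "a" => MATCH
  Position 6: "c" => no
  Position 7: "a" => MATCH
  Position 8: "c" => no
  Position 9: "c" => no
  Position 10: "b" => no
  Position 11: "a" => MATCH
  Position 12: "a" => MATCH
Total occurrences: 4

4


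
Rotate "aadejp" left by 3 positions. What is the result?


Input: "aadejp", rotate left by 3
First 3 characters: "aad"
Remaining characters: "ejp"
Concatenate remaining + first: "ejp" + "aad" = "ejpaad"

ejpaad


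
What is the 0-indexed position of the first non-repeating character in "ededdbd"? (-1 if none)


Input: ededdbd
Character frequencies:
  'b': 1
  'd': 4
  'e': 2
Scanning left to right for freq == 1:
  Position 0 ('e'): freq=2, skip
  Position 1 ('d'): freq=4, skip
  Position 2 ('e'): freq=2, skip
  Position 3 ('d'): freq=4, skip
  Position 4 ('d'): freq=4, skip
  Position 5 ('b'): unique! => answer = 5

5


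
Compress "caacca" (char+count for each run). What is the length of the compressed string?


Input: caacca
Runs:
  'c' x 1 => "c1"
  'a' x 2 => "a2"
  'c' x 2 => "c2"
  'a' x 1 => "a1"
Compressed: "c1a2c2a1"
Compressed length: 8

8


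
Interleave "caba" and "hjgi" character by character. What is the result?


Interleaving "caba" and "hjgi":
  Position 0: 'c' from first, 'h' from second => "ch"
  Position 1: 'a' from first, 'j' from second => "aj"
  Position 2: 'b' from first, 'g' from second => "bg"
  Position 3: 'a' from first, 'i' from second => "ai"
Result: chajbgai

chajbgai


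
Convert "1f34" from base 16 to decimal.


Input: "1f34" in base 16
Positional expansion:
  Digit '1' (value 1) x 16^3 = 4096
  Digit 'f' (value 15) x 16^2 = 3840
  Digit '3' (value 3) x 16^1 = 48
  Digit '4' (value 4) x 16^0 = 4
Sum = 7988

7988


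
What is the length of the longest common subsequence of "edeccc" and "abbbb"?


LCS of "edeccc" and "abbbb"
DP table:
           a    b    b    b    b
      0    0    0    0    0    0
  e   0    0    0    0    0    0
  d   0    0    0    0    0    0
  e   0    0    0    0    0    0
  c   0    0    0    0    0    0
  c   0    0    0    0    0    0
  c   0    0    0    0    0    0
LCS length = dp[6][5] = 0

0


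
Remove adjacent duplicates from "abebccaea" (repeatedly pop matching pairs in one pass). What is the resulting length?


Input: abebccaea
Stack-based adjacent duplicate removal:
  Read 'a': push. Stack: a
  Read 'b': push. Stack: ab
  Read 'e': push. Stack: abe
  Read 'b': push. Stack: abeb
  Read 'c': push. Stack: abebc
  Read 'c': matches stack top 'c' => pop. Stack: abeb
  Read 'a': push. Stack: abeba
  Read 'e': push. Stack: abebae
  Read 'a': push. Stack: abebaea
Final stack: "abebaea" (length 7)

7


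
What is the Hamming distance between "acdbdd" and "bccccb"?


Comparing "acdbdd" and "bccccb" position by position:
  Position 0: 'a' vs 'b' => differ
  Position 1: 'c' vs 'c' => same
  Position 2: 'd' vs 'c' => differ
  Position 3: 'b' vs 'c' => differ
  Position 4: 'd' vs 'c' => differ
  Position 5: 'd' vs 'b' => differ
Total differences (Hamming distance): 5

5


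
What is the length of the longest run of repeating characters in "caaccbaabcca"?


Input: "caaccbaabcca"
Scanning for longest run:
  Position 1 ('a'): new char, reset run to 1
  Position 2 ('a'): continues run of 'a', length=2
  Position 3 ('c'): new char, reset run to 1
  Position 4 ('c'): continues run of 'c', length=2
  Position 5 ('b'): new char, reset run to 1
  Position 6 ('a'): new char, reset run to 1
  Position 7 ('a'): continues run of 'a', length=2
  Position 8 ('b'): new char, reset run to 1
  Position 9 ('c'): new char, reset run to 1
  Position 10 ('c'): continues run of 'c', length=2
  Position 11 ('a'): new char, reset run to 1
Longest run: 'a' with length 2

2


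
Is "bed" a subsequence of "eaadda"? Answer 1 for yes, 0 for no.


Check if "bed" is a subsequence of "eaadda"
Greedy scan:
  Position 0 ('e'): no match needed
  Position 1 ('a'): no match needed
  Position 2 ('a'): no match needed
  Position 3 ('d'): no match needed
  Position 4 ('d'): no match needed
  Position 5 ('a'): no match needed
Only matched 0/3 characters => not a subsequence

0


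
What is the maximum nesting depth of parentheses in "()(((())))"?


Input: "()(((())))"
Tracking depth:
  Position 0 '(': depth becomes 1
  Position 1 ')': depth becomes 0
  Position 2 '(': depth becomes 1
  Position 3 '(': depth becomes 2
  Position 4 '(': depth becomes 3
  Position 5 '(': depth becomes 4
  Position 6 ')': depth becomes 3
  Position 7 ')': depth becomes 2
  Position 8 ')': depth becomes 1
  Position 9 ')': depth becomes 0
Maximum depth reached: 4

4


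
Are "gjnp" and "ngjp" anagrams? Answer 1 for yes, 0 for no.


Strings: "gjnp", "ngjp"
Sorted first:  gjnp
Sorted second: gjnp
Sorted forms match => anagrams

1


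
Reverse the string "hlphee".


Input: hlphee
Reading characters right to left:
  Position 5: 'e'
  Position 4: 'e'
  Position 3: 'h'
  Position 2: 'p'
  Position 1: 'l'
  Position 0: 'h'
Reversed: eehplh

eehplh


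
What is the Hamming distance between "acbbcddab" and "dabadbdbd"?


Comparing "acbbcddab" and "dabadbdbd" position by position:
  Position 0: 'a' vs 'd' => differ
  Position 1: 'c' vs 'a' => differ
  Position 2: 'b' vs 'b' => same
  Position 3: 'b' vs 'a' => differ
  Position 4: 'c' vs 'd' => differ
  Position 5: 'd' vs 'b' => differ
  Position 6: 'd' vs 'd' => same
  Position 7: 'a' vs 'b' => differ
  Position 8: 'b' vs 'd' => differ
Total differences (Hamming distance): 7

7


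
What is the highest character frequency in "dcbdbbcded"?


Input: dcbdbbcded
Character counts:
  'b': 3
  'c': 2
  'd': 4
  'e': 1
Maximum frequency: 4

4


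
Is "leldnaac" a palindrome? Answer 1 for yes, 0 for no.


Input: leldnaac
Reversed: caandlel
  Compare pos 0 ('l') with pos 7 ('c'): MISMATCH
  Compare pos 1 ('e') with pos 6 ('a'): MISMATCH
  Compare pos 2 ('l') with pos 5 ('a'): MISMATCH
  Compare pos 3 ('d') with pos 4 ('n'): MISMATCH
Result: not a palindrome

0


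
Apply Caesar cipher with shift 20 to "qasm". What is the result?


Caesar cipher: shift "qasm" by 20
  'q' (pos 16) + 20 = pos 10 = 'k'
  'a' (pos 0) + 20 = pos 20 = 'u'
  's' (pos 18) + 20 = pos 12 = 'm'
  'm' (pos 12) + 20 = pos 6 = 'g'
Result: kumg

kumg


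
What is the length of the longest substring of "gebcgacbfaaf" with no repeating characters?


Input: "gebcgacbfaaf"
Sliding window (track last position of each char):
  Position 0 ('g'): window [0,0] length 1 -- new best
  Position 1 ('e'): window [0,1] length 2 -- new best
  Position 2 ('b'): window [0,2] length 3 -- new best
  Position 3 ('c'): window [0,3] length 4 -- new best
  Position 4 ('g'): repeat (last at 0), move window start to 1
  Position 4 ('g'): window [1,4] length 4
  Position 5 ('a'): window [1,5] length 5 -- new best
  Position 6 ('c'): repeat (last at 3), move window start to 4
  Position 6 ('c'): window [4,6] length 3
  Position 7 ('b'): window [4,7] length 4
  Position 8 ('f'): window [4,8] length 5
  Position 9 ('a'): repeat (last at 5), move window start to 6
  Position 9 ('a'): window [6,9] length 4
  Position 10 ('a'): repeat (last at 9), move window start to 10
  Position 10 ('a'): window [10,10] length 1
  Position 11 ('f'): window [10,11] length 2
Longest substring with no repeats: "ebcga" with length 5

5


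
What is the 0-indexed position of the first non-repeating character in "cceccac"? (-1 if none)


Input: cceccac
Character frequencies:
  'a': 1
  'c': 5
  'e': 1
Scanning left to right for freq == 1:
  Position 0 ('c'): freq=5, skip
  Position 1 ('c'): freq=5, skip
  Position 2 ('e'): unique! => answer = 2

2


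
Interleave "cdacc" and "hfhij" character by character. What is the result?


Interleaving "cdacc" and "hfhij":
  Position 0: 'c' from first, 'h' from second => "ch"
  Position 1: 'd' from first, 'f' from second => "df"
  Position 2: 'a' from first, 'h' from second => "ah"
  Position 3: 'c' from first, 'i' from second => "ci"
  Position 4: 'c' from first, 'j' from second => "cj"
Result: chdfahcicj

chdfahcicj


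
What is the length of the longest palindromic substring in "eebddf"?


Input: "eebddf"
Checking substrings for palindromes:
  [0:2] "ee" (len 2) => palindrome
  [3:5] "dd" (len 2) => palindrome
Longest palindromic substring: "ee" with length 2

2


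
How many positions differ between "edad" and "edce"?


Comparing "edad" and "edce" position by position:
  Position 0: 'e' vs 'e' => same
  Position 1: 'd' vs 'd' => same
  Position 2: 'a' vs 'c' => DIFFER
  Position 3: 'd' vs 'e' => DIFFER
Positions that differ: 2

2


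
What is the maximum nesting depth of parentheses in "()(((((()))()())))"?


Input: "()(((((()))()())))"
Tracking depth:
  Position 0 '(': depth becomes 1
  Position 1 ')': depth becomes 0
  Position 2 '(': depth becomes 1
  Position 3 '(': depth becomes 2
  Position 4 '(': depth becomes 3
  Position 5 '(': depth becomes 4
  Position 6 '(': depth becomes 5
  Position 7 '(': depth becomes 6
  Position 8 ')': depth becomes 5
  Position 9 ')': depth becomes 4
  Position 10 ')': depth becomes 3
  Position 11 '(': depth becomes 4
  Position 12 ')': depth becomes 3
  Position 13 '(': depth becomes 4
  Position 14 ')': depth becomes 3
  Position 15 ')': depth becomes 2
  Position 16 ')': depth becomes 1
  Position 17 ')': depth becomes 0
Maximum depth reached: 6

6


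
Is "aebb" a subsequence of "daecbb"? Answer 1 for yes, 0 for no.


Check if "aebb" is a subsequence of "daecbb"
Greedy scan:
  Position 0 ('d'): no match needed
  Position 1 ('a'): matches sub[0] = 'a'
  Position 2 ('e'): matches sub[1] = 'e'
  Position 3 ('c'): no match needed
  Position 4 ('b'): matches sub[2] = 'b'
  Position 5 ('b'): matches sub[3] = 'b'
All 4 characters matched => is a subsequence

1


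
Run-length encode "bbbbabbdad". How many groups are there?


Input: bbbbabbdad
Scanning for consecutive runs:
  Group 1: 'b' x 4 (positions 0-3)
  Group 2: 'a' x 1 (positions 4-4)
  Group 3: 'b' x 2 (positions 5-6)
  Group 4: 'd' x 1 (positions 7-7)
  Group 5: 'a' x 1 (positions 8-8)
  Group 6: 'd' x 1 (positions 9-9)
Total groups: 6

6


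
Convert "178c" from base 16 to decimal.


Input: "178c" in base 16
Positional expansion:
  Digit '1' (value 1) x 16^3 = 4096
  Digit '7' (value 7) x 16^2 = 1792
  Digit '8' (value 8) x 16^1 = 128
  Digit 'c' (value 12) x 16^0 = 12
Sum = 6028

6028


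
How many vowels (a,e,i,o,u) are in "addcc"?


Input: addcc
Checking each character:
  'a' at position 0: vowel (running total: 1)
  'd' at position 1: consonant
  'd' at position 2: consonant
  'c' at position 3: consonant
  'c' at position 4: consonant
Total vowels: 1

1


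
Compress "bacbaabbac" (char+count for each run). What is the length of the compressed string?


Input: bacbaabbac
Runs:
  'b' x 1 => "b1"
  'a' x 1 => "a1"
  'c' x 1 => "c1"
  'b' x 1 => "b1"
  'a' x 2 => "a2"
  'b' x 2 => "b2"
  'a' x 1 => "a1"
  'c' x 1 => "c1"
Compressed: "b1a1c1b1a2b2a1c1"
Compressed length: 16

16


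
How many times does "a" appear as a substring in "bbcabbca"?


Searching for "a" in "bbcabbca"
Scanning each position:
  Position 0: "b" => no
  Position 1: "b" => no
  Position 2: "c" => no
  Position 3: "a" => MATCH
  Position 4: "b" => no
  Position 5: "b" => no
  Position 6: "c" => no
  Position 7: "a" => MATCH
Total occurrences: 2

2


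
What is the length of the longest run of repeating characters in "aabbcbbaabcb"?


Input: "aabbcbbaabcb"
Scanning for longest run:
  Position 1 ('a'): continues run of 'a', length=2
  Position 2 ('b'): new char, reset run to 1
  Position 3 ('b'): continues run of 'b', length=2
  Position 4 ('c'): new char, reset run to 1
  Position 5 ('b'): new char, reset run to 1
  Position 6 ('b'): continues run of 'b', length=2
  Position 7 ('a'): new char, reset run to 1
  Position 8 ('a'): continues run of 'a', length=2
  Position 9 ('b'): new char, reset run to 1
  Position 10 ('c'): new char, reset run to 1
  Position 11 ('b'): new char, reset run to 1
Longest run: 'a' with length 2

2


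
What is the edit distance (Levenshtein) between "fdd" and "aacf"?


Computing edit distance: "fdd" -> "aacf"
DP table:
           a    a    c    f
      0    1    2    3    4
  f   1    1    2    3    3
  d   2    2    2    3    4
  d   3    3    3    3    4
Edit distance = dp[3][4] = 4

4


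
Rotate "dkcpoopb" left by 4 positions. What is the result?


Input: "dkcpoopb", rotate left by 4
First 4 characters: "dkcp"
Remaining characters: "oopb"
Concatenate remaining + first: "oopb" + "dkcp" = "oopbdkcp"

oopbdkcp


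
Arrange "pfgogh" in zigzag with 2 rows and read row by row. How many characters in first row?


Zigzag "pfgogh" into 2 rows:
Placing characters:
  'p' => row 0
  'f' => row 1
  'g' => row 0
  'o' => row 1
  'g' => row 0
  'h' => row 1
Rows:
  Row 0: "pgg"
  Row 1: "foh"
First row length: 3

3


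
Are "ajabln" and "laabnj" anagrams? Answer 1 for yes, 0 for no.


Strings: "ajabln", "laabnj"
Sorted first:  aabjln
Sorted second: aabjln
Sorted forms match => anagrams

1


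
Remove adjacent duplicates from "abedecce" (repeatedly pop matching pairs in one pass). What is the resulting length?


Input: abedecce
Stack-based adjacent duplicate removal:
  Read 'a': push. Stack: a
  Read 'b': push. Stack: ab
  Read 'e': push. Stack: abe
  Read 'd': push. Stack: abed
  Read 'e': push. Stack: abede
  Read 'c': push. Stack: abedec
  Read 'c': matches stack top 'c' => pop. Stack: abede
  Read 'e': matches stack top 'e' => pop. Stack: abed
Final stack: "abed" (length 4)

4


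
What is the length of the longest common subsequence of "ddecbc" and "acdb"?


LCS of "ddecbc" and "acdb"
DP table:
           a    c    d    b
      0    0    0    0    0
  d   0    0    0    1    1
  d   0    0    0    1    1
  e   0    0    0    1    1
  c   0    0    1    1    1
  b   0    0    1    1    2
  c   0    0    1    1    2
LCS length = dp[6][4] = 2

2


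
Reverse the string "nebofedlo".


Input: nebofedlo
Reading characters right to left:
  Position 8: 'o'
  Position 7: 'l'
  Position 6: 'd'
  Position 5: 'e'
  Position 4: 'f'
  Position 3: 'o'
  Position 2: 'b'
  Position 1: 'e'
  Position 0: 'n'
Reversed: oldefoben

oldefoben


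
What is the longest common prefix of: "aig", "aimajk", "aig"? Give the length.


Words: aig, aimajk, aig
  Position 0: all 'a' => match
  Position 1: all 'i' => match
  Position 2: ('g', 'm', 'g') => mismatch, stop
LCP = "ai" (length 2)

2


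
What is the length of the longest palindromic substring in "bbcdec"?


Input: "bbcdec"
Checking substrings for palindromes:
  [0:2] "bb" (len 2) => palindrome
Longest palindromic substring: "bb" with length 2

2


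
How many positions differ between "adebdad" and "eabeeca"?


Comparing "adebdad" and "eabeeca" position by position:
  Position 0: 'a' vs 'e' => DIFFER
  Position 1: 'd' vs 'a' => DIFFER
  Position 2: 'e' vs 'b' => DIFFER
  Position 3: 'b' vs 'e' => DIFFER
  Position 4: 'd' vs 'e' => DIFFER
  Position 5: 'a' vs 'c' => DIFFER
  Position 6: 'd' vs 'a' => DIFFER
Positions that differ: 7

7


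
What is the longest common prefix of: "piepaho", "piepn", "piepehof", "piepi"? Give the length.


Words: piepaho, piepn, piepehof, piepi
  Position 0: all 'p' => match
  Position 1: all 'i' => match
  Position 2: all 'e' => match
  Position 3: all 'p' => match
  Position 4: ('a', 'n', 'e', 'i') => mismatch, stop
LCP = "piep" (length 4)

4


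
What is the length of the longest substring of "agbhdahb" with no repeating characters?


Input: "agbhdahb"
Sliding window (track last position of each char):
  Position 0 ('a'): window [0,0] length 1 -- new best
  Position 1 ('g'): window [0,1] length 2 -- new best
  Position 2 ('b'): window [0,2] length 3 -- new best
  Position 3 ('h'): window [0,3] length 4 -- new best
  Position 4 ('d'): window [0,4] length 5 -- new best
  Position 5 ('a'): repeat (last at 0), move window start to 1
  Position 5 ('a'): window [1,5] length 5
  Position 6 ('h'): repeat (last at 3), move window start to 4
  Position 6 ('h'): window [4,6] length 3
  Position 7 ('b'): window [4,7] length 4
Longest substring with no repeats: "agbhd" with length 5

5


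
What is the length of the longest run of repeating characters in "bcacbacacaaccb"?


Input: "bcacbacacaaccb"
Scanning for longest run:
  Position 1 ('c'): new char, reset run to 1
  Position 2 ('a'): new char, reset run to 1
  Position 3 ('c'): new char, reset run to 1
  Position 4 ('b'): new char, reset run to 1
  Position 5 ('a'): new char, reset run to 1
  Position 6 ('c'): new char, reset run to 1
  Position 7 ('a'): new char, reset run to 1
  Position 8 ('c'): new char, reset run to 1
  Position 9 ('a'): new char, reset run to 1
  Position 10 ('a'): continues run of 'a', length=2
  Position 11 ('c'): new char, reset run to 1
  Position 12 ('c'): continues run of 'c', length=2
  Position 13 ('b'): new char, reset run to 1
Longest run: 'a' with length 2

2


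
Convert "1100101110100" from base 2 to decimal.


Input: "1100101110100" in base 2
Positional expansion:
  Digit '1' (value 1) x 2^12 = 4096
  Digit '1' (value 1) x 2^11 = 2048
  Digit '0' (value 0) x 2^10 = 0
  Digit '0' (value 0) x 2^9 = 0
  Digit '1' (value 1) x 2^8 = 256
  Digit '0' (value 0) x 2^7 = 0
  Digit '1' (value 1) x 2^6 = 64
  Digit '1' (value 1) x 2^5 = 32
  Digit '1' (value 1) x 2^4 = 16
  Digit '0' (value 0) x 2^3 = 0
  Digit '1' (value 1) x 2^2 = 4
  Digit '0' (value 0) x 2^1 = 0
  Digit '0' (value 0) x 2^0 = 0
Sum = 6516

6516


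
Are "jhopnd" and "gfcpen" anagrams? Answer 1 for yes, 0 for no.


Strings: "jhopnd", "gfcpen"
Sorted first:  dhjnop
Sorted second: cefgnp
Differ at position 0: 'd' vs 'c' => not anagrams

0


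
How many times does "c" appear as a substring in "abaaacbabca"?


Searching for "c" in "abaaacbabca"
Scanning each position:
  Position 0: "a" => no
  Position 1: "b" => no
  Position 2: "a" => no
  Position 3: "a" => no
  Position 4: "a" => no
  Position 5: "c" => MATCH
  Position 6: "b" => no
  Position 7: "a" => no
  Position 8: "b" => no
  Position 9: "c" => MATCH
  Position 10: "a" => no
Total occurrences: 2

2


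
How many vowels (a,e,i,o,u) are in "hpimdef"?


Input: hpimdef
Checking each character:
  'h' at position 0: consonant
  'p' at position 1: consonant
  'i' at position 2: vowel (running total: 1)
  'm' at position 3: consonant
  'd' at position 4: consonant
  'e' at position 5: vowel (running total: 2)
  'f' at position 6: consonant
Total vowels: 2

2


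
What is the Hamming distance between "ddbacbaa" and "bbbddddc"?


Comparing "ddbacbaa" and "bbbddddc" position by position:
  Position 0: 'd' vs 'b' => differ
  Position 1: 'd' vs 'b' => differ
  Position 2: 'b' vs 'b' => same
  Position 3: 'a' vs 'd' => differ
  Position 4: 'c' vs 'd' => differ
  Position 5: 'b' vs 'd' => differ
  Position 6: 'a' vs 'd' => differ
  Position 7: 'a' vs 'c' => differ
Total differences (Hamming distance): 7

7


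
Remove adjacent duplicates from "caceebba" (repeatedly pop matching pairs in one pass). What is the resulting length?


Input: caceebba
Stack-based adjacent duplicate removal:
  Read 'c': push. Stack: c
  Read 'a': push. Stack: ca
  Read 'c': push. Stack: cac
  Read 'e': push. Stack: cace
  Read 'e': matches stack top 'e' => pop. Stack: cac
  Read 'b': push. Stack: cacb
  Read 'b': matches stack top 'b' => pop. Stack: cac
  Read 'a': push. Stack: caca
Final stack: "caca" (length 4)

4


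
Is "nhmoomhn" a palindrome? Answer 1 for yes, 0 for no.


Input: nhmoomhn
Reversed: nhmoomhn
  Compare pos 0 ('n') with pos 7 ('n'): match
  Compare pos 1 ('h') with pos 6 ('h'): match
  Compare pos 2 ('m') with pos 5 ('m'): match
  Compare pos 3 ('o') with pos 4 ('o'): match
Result: palindrome

1


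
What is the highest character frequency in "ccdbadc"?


Input: ccdbadc
Character counts:
  'a': 1
  'b': 1
  'c': 3
  'd': 2
Maximum frequency: 3

3


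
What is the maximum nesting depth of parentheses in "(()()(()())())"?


Input: "(()()(()())())"
Tracking depth:
  Position 0 '(': depth becomes 1
  Position 1 '(': depth becomes 2
  Position 2 ')': depth becomes 1
  Position 3 '(': depth becomes 2
  Position 4 ')': depth becomes 1
  Position 5 '(': depth becomes 2
  Position 6 '(': depth becomes 3
  Position 7 ')': depth becomes 2
  Position 8 '(': depth becomes 3
  Position 9 ')': depth becomes 2
  Position 10 ')': depth becomes 1
  Position 11 '(': depth becomes 2
  Position 12 ')': depth becomes 1
  Position 13 ')': depth becomes 0
Maximum depth reached: 3

3


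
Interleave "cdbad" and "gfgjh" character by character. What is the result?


Interleaving "cdbad" and "gfgjh":
  Position 0: 'c' from first, 'g' from second => "cg"
  Position 1: 'd' from first, 'f' from second => "df"
  Position 2: 'b' from first, 'g' from second => "bg"
  Position 3: 'a' from first, 'j' from second => "aj"
  Position 4: 'd' from first, 'h' from second => "dh"
Result: cgdfbgajdh

cgdfbgajdh


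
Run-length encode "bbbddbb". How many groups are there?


Input: bbbddbb
Scanning for consecutive runs:
  Group 1: 'b' x 3 (positions 0-2)
  Group 2: 'd' x 2 (positions 3-4)
  Group 3: 'b' x 2 (positions 5-6)
Total groups: 3

3


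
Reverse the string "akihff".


Input: akihff
Reading characters right to left:
  Position 5: 'f'
  Position 4: 'f'
  Position 3: 'h'
  Position 2: 'i'
  Position 1: 'k'
  Position 0: 'a'
Reversed: ffhika

ffhika


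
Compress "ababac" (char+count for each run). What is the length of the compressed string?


Input: ababac
Runs:
  'a' x 1 => "a1"
  'b' x 1 => "b1"
  'a' x 1 => "a1"
  'b' x 1 => "b1"
  'a' x 1 => "a1"
  'c' x 1 => "c1"
Compressed: "a1b1a1b1a1c1"
Compressed length: 12

12


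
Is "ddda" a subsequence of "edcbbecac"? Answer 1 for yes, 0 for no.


Check if "ddda" is a subsequence of "edcbbecac"
Greedy scan:
  Position 0 ('e'): no match needed
  Position 1 ('d'): matches sub[0] = 'd'
  Position 2 ('c'): no match needed
  Position 3 ('b'): no match needed
  Position 4 ('b'): no match needed
  Position 5 ('e'): no match needed
  Position 6 ('c'): no match needed
  Position 7 ('a'): no match needed
  Position 8 ('c'): no match needed
Only matched 1/4 characters => not a subsequence

0


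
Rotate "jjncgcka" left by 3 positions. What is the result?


Input: "jjncgcka", rotate left by 3
First 3 characters: "jjn"
Remaining characters: "cgcka"
Concatenate remaining + first: "cgcka" + "jjn" = "cgckajjn"

cgckajjn


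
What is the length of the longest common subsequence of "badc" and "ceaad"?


LCS of "badc" and "ceaad"
DP table:
           c    e    a    a    d
      0    0    0    0    0    0
  b   0    0    0    0    0    0
  a   0    0    0    1    1    1
  d   0    0    0    1    1    2
  c   0    1    1    1    1    2
LCS length = dp[4][5] = 2

2


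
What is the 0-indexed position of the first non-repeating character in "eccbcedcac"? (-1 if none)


Input: eccbcedcac
Character frequencies:
  'a': 1
  'b': 1
  'c': 5
  'd': 1
  'e': 2
Scanning left to right for freq == 1:
  Position 0 ('e'): freq=2, skip
  Position 1 ('c'): freq=5, skip
  Position 2 ('c'): freq=5, skip
  Position 3 ('b'): unique! => answer = 3

3


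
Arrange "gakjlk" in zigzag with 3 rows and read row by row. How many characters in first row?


Zigzag "gakjlk" into 3 rows:
Placing characters:
  'g' => row 0
  'a' => row 1
  'k' => row 2
  'j' => row 1
  'l' => row 0
  'k' => row 1
Rows:
  Row 0: "gl"
  Row 1: "ajk"
  Row 2: "k"
First row length: 2

2


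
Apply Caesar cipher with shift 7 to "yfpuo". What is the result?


Caesar cipher: shift "yfpuo" by 7
  'y' (pos 24) + 7 = pos 5 = 'f'
  'f' (pos 5) + 7 = pos 12 = 'm'
  'p' (pos 15) + 7 = pos 22 = 'w'
  'u' (pos 20) + 7 = pos 1 = 'b'
  'o' (pos 14) + 7 = pos 21 = 'v'
Result: fmwbv

fmwbv


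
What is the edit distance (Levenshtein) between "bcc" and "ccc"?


Computing edit distance: "bcc" -> "ccc"
DP table:
           c    c    c
      0    1    2    3
  b   1    1    2    3
  c   2    1    1    2
  c   3    2    1    1
Edit distance = dp[3][3] = 1

1


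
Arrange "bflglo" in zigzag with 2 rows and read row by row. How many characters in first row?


Zigzag "bflglo" into 2 rows:
Placing characters:
  'b' => row 0
  'f' => row 1
  'l' => row 0
  'g' => row 1
  'l' => row 0
  'o' => row 1
Rows:
  Row 0: "bll"
  Row 1: "fgo"
First row length: 3

3


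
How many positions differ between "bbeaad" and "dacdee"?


Comparing "bbeaad" and "dacdee" position by position:
  Position 0: 'b' vs 'd' => DIFFER
  Position 1: 'b' vs 'a' => DIFFER
  Position 2: 'e' vs 'c' => DIFFER
  Position 3: 'a' vs 'd' => DIFFER
  Position 4: 'a' vs 'e' => DIFFER
  Position 5: 'd' vs 'e' => DIFFER
Positions that differ: 6

6


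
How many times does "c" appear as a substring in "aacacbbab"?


Searching for "c" in "aacacbbab"
Scanning each position:
  Position 0: "a" => no
  Position 1: "a" => no
  Position 2: "c" => MATCH
  Position 3: "a" => no
  Position 4: "c" => MATCH
  Position 5: "b" => no
  Position 6: "b" => no
  Position 7: "a" => no
  Position 8: "b" => no
Total occurrences: 2

2


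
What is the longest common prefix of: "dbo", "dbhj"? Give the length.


Words: dbo, dbhj
  Position 0: all 'd' => match
  Position 1: all 'b' => match
  Position 2: ('o', 'h') => mismatch, stop
LCP = "db" (length 2)

2


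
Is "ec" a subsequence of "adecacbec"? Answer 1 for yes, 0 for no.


Check if "ec" is a subsequence of "adecacbec"
Greedy scan:
  Position 0 ('a'): no match needed
  Position 1 ('d'): no match needed
  Position 2 ('e'): matches sub[0] = 'e'
  Position 3 ('c'): matches sub[1] = 'c'
  Position 4 ('a'): no match needed
  Position 5 ('c'): no match needed
  Position 6 ('b'): no match needed
  Position 7 ('e'): no match needed
  Position 8 ('c'): no match needed
All 2 characters matched => is a subsequence

1


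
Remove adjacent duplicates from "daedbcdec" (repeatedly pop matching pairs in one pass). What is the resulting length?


Input: daedbcdec
Stack-based adjacent duplicate removal:
  Read 'd': push. Stack: d
  Read 'a': push. Stack: da
  Read 'e': push. Stack: dae
  Read 'd': push. Stack: daed
  Read 'b': push. Stack: daedb
  Read 'c': push. Stack: daedbc
  Read 'd': push. Stack: daedbcd
  Read 'e': push. Stack: daedbcde
  Read 'c': push. Stack: daedbcdec
Final stack: "daedbcdec" (length 9)

9


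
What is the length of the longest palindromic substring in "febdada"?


Input: "febdada"
Checking substrings for palindromes:
  [3:6] "dad" (len 3) => palindrome
  [4:7] "ada" (len 3) => palindrome
Longest palindromic substring: "dad" with length 3

3


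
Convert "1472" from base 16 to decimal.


Input: "1472" in base 16
Positional expansion:
  Digit '1' (value 1) x 16^3 = 4096
  Digit '4' (value 4) x 16^2 = 1024
  Digit '7' (value 7) x 16^1 = 112
  Digit '2' (value 2) x 16^0 = 2
Sum = 5234

5234


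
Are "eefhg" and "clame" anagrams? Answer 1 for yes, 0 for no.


Strings: "eefhg", "clame"
Sorted first:  eefgh
Sorted second: acelm
Differ at position 0: 'e' vs 'a' => not anagrams

0


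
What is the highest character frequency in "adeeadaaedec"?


Input: adeeadaaedec
Character counts:
  'a': 4
  'c': 1
  'd': 3
  'e': 4
Maximum frequency: 4

4


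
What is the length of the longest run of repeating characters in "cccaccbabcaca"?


Input: "cccaccbabcaca"
Scanning for longest run:
  Position 1 ('c'): continues run of 'c', length=2
  Position 2 ('c'): continues run of 'c', length=3
  Position 3 ('a'): new char, reset run to 1
  Position 4 ('c'): new char, reset run to 1
  Position 5 ('c'): continues run of 'c', length=2
  Position 6 ('b'): new char, reset run to 1
  Position 7 ('a'): new char, reset run to 1
  Position 8 ('b'): new char, reset run to 1
  Position 9 ('c'): new char, reset run to 1
  Position 10 ('a'): new char, reset run to 1
  Position 11 ('c'): new char, reset run to 1
  Position 12 ('a'): new char, reset run to 1
Longest run: 'c' with length 3

3


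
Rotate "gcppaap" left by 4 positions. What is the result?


Input: "gcppaap", rotate left by 4
First 4 characters: "gcpp"
Remaining characters: "aap"
Concatenate remaining + first: "aap" + "gcpp" = "aapgcpp"

aapgcpp


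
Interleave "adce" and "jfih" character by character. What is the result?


Interleaving "adce" and "jfih":
  Position 0: 'a' from first, 'j' from second => "aj"
  Position 1: 'd' from first, 'f' from second => "df"
  Position 2: 'c' from first, 'i' from second => "ci"
  Position 3: 'e' from first, 'h' from second => "eh"
Result: ajdfcieh

ajdfcieh


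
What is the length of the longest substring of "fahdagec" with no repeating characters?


Input: "fahdagec"
Sliding window (track last position of each char):
  Position 0 ('f'): window [0,0] length 1 -- new best
  Position 1 ('a'): window [0,1] length 2 -- new best
  Position 2 ('h'): window [0,2] length 3 -- new best
  Position 3 ('d'): window [0,3] length 4 -- new best
  Position 4 ('a'): repeat (last at 1), move window start to 2
  Position 4 ('a'): window [2,4] length 3
  Position 5 ('g'): window [2,5] length 4
  Position 6 ('e'): window [2,6] length 5 -- new best
  Position 7 ('c'): window [2,7] length 6 -- new best
Longest substring with no repeats: "hdagec" with length 6

6


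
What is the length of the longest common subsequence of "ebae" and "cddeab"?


LCS of "ebae" and "cddeab"
DP table:
           c    d    d    e    a    b
      0    0    0    0    0    0    0
  e   0    0    0    0    1    1    1
  b   0    0    0    0    1    1    2
  a   0    0    0    0    1    2    2
  e   0    0    0    0    1    2    2
LCS length = dp[4][6] = 2

2


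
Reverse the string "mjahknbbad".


Input: mjahknbbad
Reading characters right to left:
  Position 9: 'd'
  Position 8: 'a'
  Position 7: 'b'
  Position 6: 'b'
  Position 5: 'n'
  Position 4: 'k'
  Position 3: 'h'
  Position 2: 'a'
  Position 1: 'j'
  Position 0: 'm'
Reversed: dabbnkhajm

dabbnkhajm


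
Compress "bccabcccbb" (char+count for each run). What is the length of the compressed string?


Input: bccabcccbb
Runs:
  'b' x 1 => "b1"
  'c' x 2 => "c2"
  'a' x 1 => "a1"
  'b' x 1 => "b1"
  'c' x 3 => "c3"
  'b' x 2 => "b2"
Compressed: "b1c2a1b1c3b2"
Compressed length: 12

12


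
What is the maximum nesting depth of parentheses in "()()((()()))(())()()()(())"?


Input: "()()((()()))(())()()()(())"
Tracking depth:
  Position 0 '(': depth becomes 1
  Position 1 ')': depth becomes 0
  Position 2 '(': depth becomes 1
  Position 3 ')': depth becomes 0
  Position 4 '(': depth becomes 1
  Position 5 '(': depth becomes 2
  Position 6 '(': depth becomes 3
  Position 7 ')': depth becomes 2
  Position 8 '(': depth becomes 3
  Position 9 ')': depth becomes 2
  Position 10 ')': depth becomes 1
  Position 11 ')': depth becomes 0
  Position 12 '(': depth becomes 1
  Position 13 '(': depth becomes 2
  Position 14 ')': depth becomes 1
  Position 15 ')': depth becomes 0
  Position 16 '(': depth becomes 1
  Position 17 ')': depth becomes 0
  Position 18 '(': depth becomes 1
  Position 19 ')': depth becomes 0
  Position 20 '(': depth becomes 1
  Position 21 ')': depth becomes 0
  Position 22 '(': depth becomes 1
  Position 23 '(': depth becomes 2
  Position 24 ')': depth becomes 1
  Position 25 ')': depth becomes 0
Maximum depth reached: 3

3


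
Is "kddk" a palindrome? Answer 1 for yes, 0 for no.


Input: kddk
Reversed: kddk
  Compare pos 0 ('k') with pos 3 ('k'): match
  Compare pos 1 ('d') with pos 2 ('d'): match
Result: palindrome

1


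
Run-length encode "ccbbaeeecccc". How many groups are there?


Input: ccbbaeeecccc
Scanning for consecutive runs:
  Group 1: 'c' x 2 (positions 0-1)
  Group 2: 'b' x 2 (positions 2-3)
  Group 3: 'a' x 1 (positions 4-4)
  Group 4: 'e' x 3 (positions 5-7)
  Group 5: 'c' x 4 (positions 8-11)
Total groups: 5

5


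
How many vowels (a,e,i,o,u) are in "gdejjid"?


Input: gdejjid
Checking each character:
  'g' at position 0: consonant
  'd' at position 1: consonant
  'e' at position 2: vowel (running total: 1)
  'j' at position 3: consonant
  'j' at position 4: consonant
  'i' at position 5: vowel (running total: 2)
  'd' at position 6: consonant
Total vowels: 2

2


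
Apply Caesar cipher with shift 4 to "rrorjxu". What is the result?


Caesar cipher: shift "rrorjxu" by 4
  'r' (pos 17) + 4 = pos 21 = 'v'
  'r' (pos 17) + 4 = pos 21 = 'v'
  'o' (pos 14) + 4 = pos 18 = 's'
  'r' (pos 17) + 4 = pos 21 = 'v'
  'j' (pos 9) + 4 = pos 13 = 'n'
  'x' (pos 23) + 4 = pos 1 = 'b'
  'u' (pos 20) + 4 = pos 24 = 'y'
Result: vvsvnby

vvsvnby


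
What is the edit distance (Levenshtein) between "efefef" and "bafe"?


Computing edit distance: "efefef" -> "bafe"
DP table:
           b    a    f    e
      0    1    2    3    4
  e   1    1    2    3    3
  f   2    2    2    2    3
  e   3    3    3    3    2
  f   4    4    4    3    3
  e   5    5    5    4    3
  f   6    6    6    5    4
Edit distance = dp[6][4] = 4

4


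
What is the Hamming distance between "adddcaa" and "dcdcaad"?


Comparing "adddcaa" and "dcdcaad" position by position:
  Position 0: 'a' vs 'd' => differ
  Position 1: 'd' vs 'c' => differ
  Position 2: 'd' vs 'd' => same
  Position 3: 'd' vs 'c' => differ
  Position 4: 'c' vs 'a' => differ
  Position 5: 'a' vs 'a' => same
  Position 6: 'a' vs 'd' => differ
Total differences (Hamming distance): 5

5


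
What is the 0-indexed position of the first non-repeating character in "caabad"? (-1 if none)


Input: caabad
Character frequencies:
  'a': 3
  'b': 1
  'c': 1
  'd': 1
Scanning left to right for freq == 1:
  Position 0 ('c'): unique! => answer = 0

0


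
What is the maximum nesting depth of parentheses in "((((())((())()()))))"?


Input: "((((())((())()()))))"
Tracking depth:
  Position 0 '(': depth becomes 1
  Position 1 '(': depth becomes 2
  Position 2 '(': depth becomes 3
  Position 3 '(': depth becomes 4
  Position 4 '(': depth becomes 5
  Position 5 ')': depth becomes 4
  Position 6 ')': depth becomes 3
  Position 7 '(': depth becomes 4
  Position 8 '(': depth becomes 5
  Position 9 '(': depth becomes 6
  Position 10 ')': depth becomes 5
  Position 11 ')': depth becomes 4
  Position 12 '(': depth becomes 5
  Position 13 ')': depth becomes 4
  Position 14 '(': depth becomes 5
  Position 15 ')': depth becomes 4
  Position 16 ')': depth becomes 3
  Position 17 ')': depth becomes 2
  Position 18 ')': depth becomes 1
  Position 19 ')': depth becomes 0
Maximum depth reached: 6

6


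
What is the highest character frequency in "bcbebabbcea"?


Input: bcbebabbcea
Character counts:
  'a': 2
  'b': 5
  'c': 2
  'e': 2
Maximum frequency: 5

5


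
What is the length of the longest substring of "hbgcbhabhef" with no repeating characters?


Input: "hbgcbhabhef"
Sliding window (track last position of each char):
  Position 0 ('h'): window [0,0] length 1 -- new best
  Position 1 ('b'): window [0,1] length 2 -- new best
  Position 2 ('g'): window [0,2] length 3 -- new best
  Position 3 ('c'): window [0,3] length 4 -- new best
  Position 4 ('b'): repeat (last at 1), move window start to 2
  Position 4 ('b'): window [2,4] length 3
  Position 5 ('h'): window [2,5] length 4
  Position 6 ('a'): window [2,6] length 5 -- new best
  Position 7 ('b'): repeat (last at 4), move window start to 5
  Position 7 ('b'): window [5,7] length 3
  Position 8 ('h'): repeat (last at 5), move window start to 6
  Position 8 ('h'): window [6,8] length 3
  Position 9 ('e'): window [6,9] length 4
  Position 10 ('f'): window [6,10] length 5
Longest substring with no repeats: "gcbha" with length 5

5
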